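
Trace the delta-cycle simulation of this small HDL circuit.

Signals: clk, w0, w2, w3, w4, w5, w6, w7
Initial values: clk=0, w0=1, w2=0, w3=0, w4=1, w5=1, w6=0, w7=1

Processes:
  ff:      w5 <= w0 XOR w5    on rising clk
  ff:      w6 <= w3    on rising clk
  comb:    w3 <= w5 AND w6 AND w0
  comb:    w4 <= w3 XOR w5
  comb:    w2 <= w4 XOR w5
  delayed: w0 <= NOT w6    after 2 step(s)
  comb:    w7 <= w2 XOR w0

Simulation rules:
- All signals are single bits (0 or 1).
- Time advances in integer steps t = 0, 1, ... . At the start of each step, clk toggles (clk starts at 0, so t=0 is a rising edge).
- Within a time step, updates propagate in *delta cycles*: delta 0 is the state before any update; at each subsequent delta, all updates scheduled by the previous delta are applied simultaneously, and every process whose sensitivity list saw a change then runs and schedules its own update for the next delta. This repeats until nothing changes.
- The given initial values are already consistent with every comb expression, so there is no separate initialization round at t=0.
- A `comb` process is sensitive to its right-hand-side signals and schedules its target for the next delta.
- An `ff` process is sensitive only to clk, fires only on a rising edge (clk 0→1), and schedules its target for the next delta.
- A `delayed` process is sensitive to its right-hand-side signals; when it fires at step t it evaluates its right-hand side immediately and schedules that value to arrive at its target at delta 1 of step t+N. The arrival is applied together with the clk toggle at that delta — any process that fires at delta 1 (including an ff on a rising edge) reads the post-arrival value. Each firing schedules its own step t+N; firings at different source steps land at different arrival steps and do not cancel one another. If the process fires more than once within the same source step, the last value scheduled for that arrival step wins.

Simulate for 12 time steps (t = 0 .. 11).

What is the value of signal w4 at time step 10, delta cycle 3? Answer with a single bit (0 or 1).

t=0 Δ0: w0=1 w6=0 w3=0 w5=1 w7=1 w4=1 clk=0 w2=0
  Δ1: clk:0→1
  Δ2: w5:1→0
  Δ3: w4:1→0, w2:0→1
  Δ4: w7:1→0, w2:1→0
  Δ5: w7:0→1
  (5Δ to stable)
t=1 Δ0: w0=1 w6=0 w3=0 w5=0 w7=1 w4=0 clk=1 w2=0
  Δ1: clk:1→0
  (1Δ to stable)
t=2 Δ0: w0=1 w6=0 w3=0 w5=0 w7=1 w4=0 clk=0 w2=0
  Δ1: clk:0→1
  Δ2: w5:0→1
  Δ3: w4:0→1, w2:0→1
  Δ4: w7:1→0, w2:1→0
  Δ5: w7:0→1
  (5Δ to stable)
t=3 Δ0: w0=1 w6=0 w3=0 w5=1 w7=1 w4=1 clk=1 w2=0
  Δ1: clk:1→0
  (1Δ to stable)
t=4 Δ0: w0=1 w6=0 w3=0 w5=1 w7=1 w4=1 clk=0 w2=0
  Δ1: clk:0→1
  Δ2: w5:1→0
  Δ3: w4:1→0, w2:0→1
  Δ4: w7:1→0, w2:1→0
  Δ5: w7:0→1
  (5Δ to stable)
t=5 Δ0: w0=1 w6=0 w3=0 w5=0 w7=1 w4=0 clk=1 w2=0
  Δ1: clk:1→0
  (1Δ to stable)
t=6 Δ0: w0=1 w6=0 w3=0 w5=0 w7=1 w4=0 clk=0 w2=0
  Δ1: clk:0→1
  Δ2: w5:0→1
  Δ3: w4:0→1, w2:0→1
  Δ4: w7:1→0, w2:1→0
  Δ5: w7:0→1
  (5Δ to stable)
t=7 Δ0: w0=1 w6=0 w3=0 w5=1 w7=1 w4=1 clk=1 w2=0
  Δ1: clk:1→0
  (1Δ to stable)
t=8 Δ0: w0=1 w6=0 w3=0 w5=1 w7=1 w4=1 clk=0 w2=0
  Δ1: clk:0→1
  Δ2: w5:1→0
  Δ3: w4:1→0, w2:0→1
  Δ4: w7:1→0, w2:1→0
  Δ5: w7:0→1
  (5Δ to stable)
t=9 Δ0: w0=1 w6=0 w3=0 w5=0 w7=1 w4=0 clk=1 w2=0
  Δ1: clk:1→0
  (1Δ to stable)
t=10 Δ0: w0=1 w6=0 w3=0 w5=0 w7=1 w4=0 clk=0 w2=0
  Δ1: clk:0→1
  Δ2: w5:0→1
  Δ3: w4:0→1, w2:0→1
  Δ4: w7:1→0, w2:1→0
  Δ5: w7:0→1
  (5Δ to stable)
t=11 Δ0: w0=1 w6=0 w3=0 w5=1 w7=1 w4=1 clk=1 w2=0
  Δ1: clk:1→0
  (1Δ to stable)

1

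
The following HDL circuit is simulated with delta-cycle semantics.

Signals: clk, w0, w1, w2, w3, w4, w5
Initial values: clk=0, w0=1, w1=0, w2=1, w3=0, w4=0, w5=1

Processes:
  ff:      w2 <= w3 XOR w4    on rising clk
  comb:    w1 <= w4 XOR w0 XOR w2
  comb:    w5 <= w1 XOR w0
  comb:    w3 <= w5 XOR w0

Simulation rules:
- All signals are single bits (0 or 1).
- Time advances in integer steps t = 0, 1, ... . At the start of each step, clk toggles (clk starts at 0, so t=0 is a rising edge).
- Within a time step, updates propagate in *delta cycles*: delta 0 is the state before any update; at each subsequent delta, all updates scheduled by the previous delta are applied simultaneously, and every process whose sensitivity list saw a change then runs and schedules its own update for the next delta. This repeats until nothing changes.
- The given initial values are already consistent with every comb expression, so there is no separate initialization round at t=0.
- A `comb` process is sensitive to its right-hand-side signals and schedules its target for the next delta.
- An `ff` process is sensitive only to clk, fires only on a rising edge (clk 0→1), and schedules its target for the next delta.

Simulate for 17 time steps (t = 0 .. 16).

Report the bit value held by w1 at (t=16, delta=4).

t0.Δ0 w0=1 w5=1 w1=0 w3=0 w2=1 w4=0 clk=0
t0.Δ1 w0=1 w5=1 w1=0 w3=0 w2=1 w4=0 clk=1
t0.Δ2 w0=1 w5=1 w1=0 w3=0 w2=0 w4=0 clk=1
t0.Δ3 w0=1 w5=1 w1=1 w3=0 w2=0 w4=0 clk=1
t0.Δ4 w0=1 w5=0 w1=1 w3=0 w2=0 w4=0 clk=1
t0.Δ5 w0=1 w5=0 w1=1 w3=1 w2=0 w4=0 clk=1
t1.Δ0 w0=1 w5=0 w1=1 w3=1 w2=0 w4=0 clk=1
t1.Δ1 w0=1 w5=0 w1=1 w3=1 w2=0 w4=0 clk=0
t2.Δ0 w0=1 w5=0 w1=1 w3=1 w2=0 w4=0 clk=0
t2.Δ1 w0=1 w5=0 w1=1 w3=1 w2=0 w4=0 clk=1
t2.Δ2 w0=1 w5=0 w1=1 w3=1 w2=1 w4=0 clk=1
t2.Δ3 w0=1 w5=0 w1=0 w3=1 w2=1 w4=0 clk=1
t2.Δ4 w0=1 w5=1 w1=0 w3=1 w2=1 w4=0 clk=1
t2.Δ5 w0=1 w5=1 w1=0 w3=0 w2=1 w4=0 clk=1
t3.Δ0 w0=1 w5=1 w1=0 w3=0 w2=1 w4=0 clk=1
t3.Δ1 w0=1 w5=1 w1=0 w3=0 w2=1 w4=0 clk=0
t4.Δ0 w0=1 w5=1 w1=0 w3=0 w2=1 w4=0 clk=0
t4.Δ1 w0=1 w5=1 w1=0 w3=0 w2=1 w4=0 clk=1
t4.Δ2 w0=1 w5=1 w1=0 w3=0 w2=0 w4=0 clk=1
t4.Δ3 w0=1 w5=1 w1=1 w3=0 w2=0 w4=0 clk=1
t4.Δ4 w0=1 w5=0 w1=1 w3=0 w2=0 w4=0 clk=1
t4.Δ5 w0=1 w5=0 w1=1 w3=1 w2=0 w4=0 clk=1
t5.Δ0 w0=1 w5=0 w1=1 w3=1 w2=0 w4=0 clk=1
t5.Δ1 w0=1 w5=0 w1=1 w3=1 w2=0 w4=0 clk=0
t6.Δ0 w0=1 w5=0 w1=1 w3=1 w2=0 w4=0 clk=0
t6.Δ1 w0=1 w5=0 w1=1 w3=1 w2=0 w4=0 clk=1
t6.Δ2 w0=1 w5=0 w1=1 w3=1 w2=1 w4=0 clk=1
t6.Δ3 w0=1 w5=0 w1=0 w3=1 w2=1 w4=0 clk=1
t6.Δ4 w0=1 w5=1 w1=0 w3=1 w2=1 w4=0 clk=1
t6.Δ5 w0=1 w5=1 w1=0 w3=0 w2=1 w4=0 clk=1
t7.Δ0 w0=1 w5=1 w1=0 w3=0 w2=1 w4=0 clk=1
t7.Δ1 w0=1 w5=1 w1=0 w3=0 w2=1 w4=0 clk=0
t8.Δ0 w0=1 w5=1 w1=0 w3=0 w2=1 w4=0 clk=0
t8.Δ1 w0=1 w5=1 w1=0 w3=0 w2=1 w4=0 clk=1
t8.Δ2 w0=1 w5=1 w1=0 w3=0 w2=0 w4=0 clk=1
t8.Δ3 w0=1 w5=1 w1=1 w3=0 w2=0 w4=0 clk=1
t8.Δ4 w0=1 w5=0 w1=1 w3=0 w2=0 w4=0 clk=1
t8.Δ5 w0=1 w5=0 w1=1 w3=1 w2=0 w4=0 clk=1
t9.Δ0 w0=1 w5=0 w1=1 w3=1 w2=0 w4=0 clk=1
t9.Δ1 w0=1 w5=0 w1=1 w3=1 w2=0 w4=0 clk=0
t10.Δ0 w0=1 w5=0 w1=1 w3=1 w2=0 w4=0 clk=0
t10.Δ1 w0=1 w5=0 w1=1 w3=1 w2=0 w4=0 clk=1
t10.Δ2 w0=1 w5=0 w1=1 w3=1 w2=1 w4=0 clk=1
t10.Δ3 w0=1 w5=0 w1=0 w3=1 w2=1 w4=0 clk=1
t10.Δ4 w0=1 w5=1 w1=0 w3=1 w2=1 w4=0 clk=1
t10.Δ5 w0=1 w5=1 w1=0 w3=0 w2=1 w4=0 clk=1
t11.Δ0 w0=1 w5=1 w1=0 w3=0 w2=1 w4=0 clk=1
t11.Δ1 w0=1 w5=1 w1=0 w3=0 w2=1 w4=0 clk=0
t12.Δ0 w0=1 w5=1 w1=0 w3=0 w2=1 w4=0 clk=0
t12.Δ1 w0=1 w5=1 w1=0 w3=0 w2=1 w4=0 clk=1
t12.Δ2 w0=1 w5=1 w1=0 w3=0 w2=0 w4=0 clk=1
t12.Δ3 w0=1 w5=1 w1=1 w3=0 w2=0 w4=0 clk=1
t12.Δ4 w0=1 w5=0 w1=1 w3=0 w2=0 w4=0 clk=1
t12.Δ5 w0=1 w5=0 w1=1 w3=1 w2=0 w4=0 clk=1
t13.Δ0 w0=1 w5=0 w1=1 w3=1 w2=0 w4=0 clk=1
t13.Δ1 w0=1 w5=0 w1=1 w3=1 w2=0 w4=0 clk=0
t14.Δ0 w0=1 w5=0 w1=1 w3=1 w2=0 w4=0 clk=0
t14.Δ1 w0=1 w5=0 w1=1 w3=1 w2=0 w4=0 clk=1
t14.Δ2 w0=1 w5=0 w1=1 w3=1 w2=1 w4=0 clk=1
t14.Δ3 w0=1 w5=0 w1=0 w3=1 w2=1 w4=0 clk=1
t14.Δ4 w0=1 w5=1 w1=0 w3=1 w2=1 w4=0 clk=1
t14.Δ5 w0=1 w5=1 w1=0 w3=0 w2=1 w4=0 clk=1
t15.Δ0 w0=1 w5=1 w1=0 w3=0 w2=1 w4=0 clk=1
t15.Δ1 w0=1 w5=1 w1=0 w3=0 w2=1 w4=0 clk=0
t16.Δ0 w0=1 w5=1 w1=0 w3=0 w2=1 w4=0 clk=0
t16.Δ1 w0=1 w5=1 w1=0 w3=0 w2=1 w4=0 clk=1
t16.Δ2 w0=1 w5=1 w1=0 w3=0 w2=0 w4=0 clk=1
t16.Δ3 w0=1 w5=1 w1=1 w3=0 w2=0 w4=0 clk=1
t16.Δ4 w0=1 w5=0 w1=1 w3=0 w2=0 w4=0 clk=1
t16.Δ5 w0=1 w5=0 w1=1 w3=1 w2=0 w4=0 clk=1

1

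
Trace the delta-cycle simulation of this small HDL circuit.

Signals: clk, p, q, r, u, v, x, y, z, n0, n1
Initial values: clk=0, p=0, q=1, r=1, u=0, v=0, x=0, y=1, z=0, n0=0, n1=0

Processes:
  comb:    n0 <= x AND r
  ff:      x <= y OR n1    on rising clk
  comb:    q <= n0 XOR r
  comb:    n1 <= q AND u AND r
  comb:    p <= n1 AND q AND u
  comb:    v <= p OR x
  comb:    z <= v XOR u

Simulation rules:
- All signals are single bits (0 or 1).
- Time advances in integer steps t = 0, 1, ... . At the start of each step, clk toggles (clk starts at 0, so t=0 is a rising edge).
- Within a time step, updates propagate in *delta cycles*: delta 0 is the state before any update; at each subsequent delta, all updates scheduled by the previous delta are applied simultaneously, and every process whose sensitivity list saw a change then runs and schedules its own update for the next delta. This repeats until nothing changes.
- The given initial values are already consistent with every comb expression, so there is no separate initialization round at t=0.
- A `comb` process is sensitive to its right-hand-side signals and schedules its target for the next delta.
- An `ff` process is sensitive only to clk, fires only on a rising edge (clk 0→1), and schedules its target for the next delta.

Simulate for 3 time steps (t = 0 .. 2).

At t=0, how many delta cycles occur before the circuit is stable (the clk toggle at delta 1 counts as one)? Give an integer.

4

[bits: v,n1,q,n0,x,z,u,y,p,clk,r]
t=0: Δ0=00100001001 Δ1=00100001011 Δ2=00101001011 Δ3=10111001011 Δ4=10011101011 | 4Δ
t=1: Δ0=10011101011 Δ1=10011101001 | 1Δ
t=2: Δ0=10011101001 Δ1=10011101011 | 1Δ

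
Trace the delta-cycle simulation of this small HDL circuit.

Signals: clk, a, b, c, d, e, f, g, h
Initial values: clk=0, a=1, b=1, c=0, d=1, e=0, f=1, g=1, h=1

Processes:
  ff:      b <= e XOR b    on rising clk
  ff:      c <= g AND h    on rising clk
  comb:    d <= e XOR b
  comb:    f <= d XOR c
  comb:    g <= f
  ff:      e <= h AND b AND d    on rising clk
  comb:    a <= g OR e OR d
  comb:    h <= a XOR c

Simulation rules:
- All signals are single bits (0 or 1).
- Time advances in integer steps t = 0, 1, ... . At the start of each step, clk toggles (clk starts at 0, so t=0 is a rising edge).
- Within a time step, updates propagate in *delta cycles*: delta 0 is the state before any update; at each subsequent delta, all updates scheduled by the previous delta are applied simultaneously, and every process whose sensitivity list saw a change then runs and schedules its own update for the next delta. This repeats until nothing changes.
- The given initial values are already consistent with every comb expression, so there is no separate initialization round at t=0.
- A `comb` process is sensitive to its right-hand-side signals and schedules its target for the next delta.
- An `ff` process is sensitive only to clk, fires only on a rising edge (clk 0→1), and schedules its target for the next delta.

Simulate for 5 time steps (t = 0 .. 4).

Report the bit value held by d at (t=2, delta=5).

t0.Δ0 h=1 c=0 clk=0 d=1 f=1 e=0 g=1 a=1 b=1
t0.Δ1 h=1 c=0 clk=1 d=1 f=1 e=0 g=1 a=1 b=1
t0.Δ2 h=1 c=1 clk=1 d=1 f=1 e=1 g=1 a=1 b=1
t0.Δ3 h=0 c=1 clk=1 d=0 f=0 e=1 g=1 a=1 b=1
t0.Δ4 h=0 c=1 clk=1 d=0 f=1 e=1 g=0 a=1 b=1
t0.Δ5 h=0 c=1 clk=1 d=0 f=1 e=1 g=1 a=1 b=1
t1.Δ0 h=0 c=1 clk=1 d=0 f=1 e=1 g=1 a=1 b=1
t1.Δ1 h=0 c=1 clk=0 d=0 f=1 e=1 g=1 a=1 b=1
t2.Δ0 h=0 c=1 clk=0 d=0 f=1 e=1 g=1 a=1 b=1
t2.Δ1 h=0 c=1 clk=1 d=0 f=1 e=1 g=1 a=1 b=1
t2.Δ2 h=0 c=0 clk=1 d=0 f=1 e=0 g=1 a=1 b=0
t2.Δ3 h=1 c=0 clk=1 d=0 f=0 e=0 g=1 a=1 b=0
t2.Δ4 h=1 c=0 clk=1 d=0 f=0 e=0 g=0 a=1 b=0
t2.Δ5 h=1 c=0 clk=1 d=0 f=0 e=0 g=0 a=0 b=0
t2.Δ6 h=0 c=0 clk=1 d=0 f=0 e=0 g=0 a=0 b=0
t3.Δ0 h=0 c=0 clk=1 d=0 f=0 e=0 g=0 a=0 b=0
t3.Δ1 h=0 c=0 clk=0 d=0 f=0 e=0 g=0 a=0 b=0
t4.Δ0 h=0 c=0 clk=0 d=0 f=0 e=0 g=0 a=0 b=0
t4.Δ1 h=0 c=0 clk=1 d=0 f=0 e=0 g=0 a=0 b=0

0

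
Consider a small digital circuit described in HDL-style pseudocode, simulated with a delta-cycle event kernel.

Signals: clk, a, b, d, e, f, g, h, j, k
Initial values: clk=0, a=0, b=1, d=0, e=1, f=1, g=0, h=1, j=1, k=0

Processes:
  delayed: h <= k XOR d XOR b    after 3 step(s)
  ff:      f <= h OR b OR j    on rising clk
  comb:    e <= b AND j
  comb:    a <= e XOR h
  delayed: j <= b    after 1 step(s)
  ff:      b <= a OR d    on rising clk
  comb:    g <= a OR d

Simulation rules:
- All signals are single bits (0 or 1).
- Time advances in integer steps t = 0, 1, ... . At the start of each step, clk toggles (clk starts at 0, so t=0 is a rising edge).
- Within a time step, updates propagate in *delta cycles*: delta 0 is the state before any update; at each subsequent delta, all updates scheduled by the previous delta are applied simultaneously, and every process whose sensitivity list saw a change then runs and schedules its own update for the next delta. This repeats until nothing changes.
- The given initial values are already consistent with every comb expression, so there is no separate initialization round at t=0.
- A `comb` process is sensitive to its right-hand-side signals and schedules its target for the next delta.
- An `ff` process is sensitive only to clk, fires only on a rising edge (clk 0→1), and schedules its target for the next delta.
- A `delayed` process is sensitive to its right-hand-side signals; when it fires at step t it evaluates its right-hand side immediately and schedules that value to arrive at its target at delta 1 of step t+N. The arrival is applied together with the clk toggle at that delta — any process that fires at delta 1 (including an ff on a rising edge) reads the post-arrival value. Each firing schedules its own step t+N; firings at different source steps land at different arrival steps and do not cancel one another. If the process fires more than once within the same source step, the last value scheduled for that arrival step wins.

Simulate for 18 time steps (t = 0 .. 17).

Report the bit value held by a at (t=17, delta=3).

t0.Δ0 d=0 k=0 g=0 e=1 h=1 j=1 clk=0 b=1 a=0 f=1
t0.Δ1 d=0 k=0 g=0 e=1 h=1 j=1 clk=1 b=1 a=0 f=1
t0.Δ2 d=0 k=0 g=0 e=1 h=1 j=1 clk=1 b=0 a=0 f=1
t0.Δ3 d=0 k=0 g=0 e=0 h=1 j=1 clk=1 b=0 a=0 f=1
t0.Δ4 d=0 k=0 g=0 e=0 h=1 j=1 clk=1 b=0 a=1 f=1
t0.Δ5 d=0 k=0 g=1 e=0 h=1 j=1 clk=1 b=0 a=1 f=1
t1.Δ0 d=0 k=0 g=1 e=0 h=1 j=1 clk=1 b=0 a=1 f=1
t1.Δ1 d=0 k=0 g=1 e=0 h=1 j=0 clk=0 b=0 a=1 f=1
t2.Δ0 d=0 k=0 g=1 e=0 h=1 j=0 clk=0 b=0 a=1 f=1
t2.Δ1 d=0 k=0 g=1 e=0 h=1 j=0 clk=1 b=0 a=1 f=1
t2.Δ2 d=0 k=0 g=1 e=0 h=1 j=0 clk=1 b=1 a=1 f=1
t3.Δ0 d=0 k=0 g=1 e=0 h=1 j=0 clk=1 b=1 a=1 f=1
t3.Δ1 d=0 k=0 g=1 e=0 h=0 j=1 clk=0 b=1 a=1 f=1
t3.Δ2 d=0 k=0 g=1 e=1 h=0 j=1 clk=0 b=1 a=0 f=1
t3.Δ3 d=0 k=0 g=0 e=1 h=0 j=1 clk=0 b=1 a=1 f=1
t3.Δ4 d=0 k=0 g=1 e=1 h=0 j=1 clk=0 b=1 a=1 f=1
t4.Δ0 d=0 k=0 g=1 e=1 h=0 j=1 clk=0 b=1 a=1 f=1
t4.Δ1 d=0 k=0 g=1 e=1 h=0 j=1 clk=1 b=1 a=1 f=1
t5.Δ0 d=0 k=0 g=1 e=1 h=0 j=1 clk=1 b=1 a=1 f=1
t5.Δ1 d=0 k=0 g=1 e=1 h=1 j=1 clk=0 b=1 a=1 f=1
t5.Δ2 d=0 k=0 g=1 e=1 h=1 j=1 clk=0 b=1 a=0 f=1
t5.Δ3 d=0 k=0 g=0 e=1 h=1 j=1 clk=0 b=1 a=0 f=1
t6.Δ0 d=0 k=0 g=0 e=1 h=1 j=1 clk=0 b=1 a=0 f=1
t6.Δ1 d=0 k=0 g=0 e=1 h=1 j=1 clk=1 b=1 a=0 f=1
t6.Δ2 d=0 k=0 g=0 e=1 h=1 j=1 clk=1 b=0 a=0 f=1
t6.Δ3 d=0 k=0 g=0 e=0 h=1 j=1 clk=1 b=0 a=0 f=1
t6.Δ4 d=0 k=0 g=0 e=0 h=1 j=1 clk=1 b=0 a=1 f=1
t6.Δ5 d=0 k=0 g=1 e=0 h=1 j=1 clk=1 b=0 a=1 f=1
t7.Δ0 d=0 k=0 g=1 e=0 h=1 j=1 clk=1 b=0 a=1 f=1
t7.Δ1 d=0 k=0 g=1 e=0 h=1 j=0 clk=0 b=0 a=1 f=1
t8.Δ0 d=0 k=0 g=1 e=0 h=1 j=0 clk=0 b=0 a=1 f=1
t8.Δ1 d=0 k=0 g=1 e=0 h=1 j=0 clk=1 b=0 a=1 f=1
t8.Δ2 d=0 k=0 g=1 e=0 h=1 j=0 clk=1 b=1 a=1 f=1
t9.Δ0 d=0 k=0 g=1 e=0 h=1 j=0 clk=1 b=1 a=1 f=1
t9.Δ1 d=0 k=0 g=1 e=0 h=0 j=1 clk=0 b=1 a=1 f=1
t9.Δ2 d=0 k=0 g=1 e=1 h=0 j=1 clk=0 b=1 a=0 f=1
t9.Δ3 d=0 k=0 g=0 e=1 h=0 j=1 clk=0 b=1 a=1 f=1
t9.Δ4 d=0 k=0 g=1 e=1 h=0 j=1 clk=0 b=1 a=1 f=1
t10.Δ0 d=0 k=0 g=1 e=1 h=0 j=1 clk=0 b=1 a=1 f=1
t10.Δ1 d=0 k=0 g=1 e=1 h=0 j=1 clk=1 b=1 a=1 f=1
t11.Δ0 d=0 k=0 g=1 e=1 h=0 j=1 clk=1 b=1 a=1 f=1
t11.Δ1 d=0 k=0 g=1 e=1 h=1 j=1 clk=0 b=1 a=1 f=1
t11.Δ2 d=0 k=0 g=1 e=1 h=1 j=1 clk=0 b=1 a=0 f=1
t11.Δ3 d=0 k=0 g=0 e=1 h=1 j=1 clk=0 b=1 a=0 f=1
t12.Δ0 d=0 k=0 g=0 e=1 h=1 j=1 clk=0 b=1 a=0 f=1
t12.Δ1 d=0 k=0 g=0 e=1 h=1 j=1 clk=1 b=1 a=0 f=1
t12.Δ2 d=0 k=0 g=0 e=1 h=1 j=1 clk=1 b=0 a=0 f=1
t12.Δ3 d=0 k=0 g=0 e=0 h=1 j=1 clk=1 b=0 a=0 f=1
t12.Δ4 d=0 k=0 g=0 e=0 h=1 j=1 clk=1 b=0 a=1 f=1
t12.Δ5 d=0 k=0 g=1 e=0 h=1 j=1 clk=1 b=0 a=1 f=1
t13.Δ0 d=0 k=0 g=1 e=0 h=1 j=1 clk=1 b=0 a=1 f=1
t13.Δ1 d=0 k=0 g=1 e=0 h=1 j=0 clk=0 b=0 a=1 f=1
t14.Δ0 d=0 k=0 g=1 e=0 h=1 j=0 clk=0 b=0 a=1 f=1
t14.Δ1 d=0 k=0 g=1 e=0 h=1 j=0 clk=1 b=0 a=1 f=1
t14.Δ2 d=0 k=0 g=1 e=0 h=1 j=0 clk=1 b=1 a=1 f=1
t15.Δ0 d=0 k=0 g=1 e=0 h=1 j=0 clk=1 b=1 a=1 f=1
t15.Δ1 d=0 k=0 g=1 e=0 h=0 j=1 clk=0 b=1 a=1 f=1
t15.Δ2 d=0 k=0 g=1 e=1 h=0 j=1 clk=0 b=1 a=0 f=1
t15.Δ3 d=0 k=0 g=0 e=1 h=0 j=1 clk=0 b=1 a=1 f=1
t15.Δ4 d=0 k=0 g=1 e=1 h=0 j=1 clk=0 b=1 a=1 f=1
t16.Δ0 d=0 k=0 g=1 e=1 h=0 j=1 clk=0 b=1 a=1 f=1
t16.Δ1 d=0 k=0 g=1 e=1 h=0 j=1 clk=1 b=1 a=1 f=1
t17.Δ0 d=0 k=0 g=1 e=1 h=0 j=1 clk=1 b=1 a=1 f=1
t17.Δ1 d=0 k=0 g=1 e=1 h=1 j=1 clk=0 b=1 a=1 f=1
t17.Δ2 d=0 k=0 g=1 e=1 h=1 j=1 clk=0 b=1 a=0 f=1
t17.Δ3 d=0 k=0 g=0 e=1 h=1 j=1 clk=0 b=1 a=0 f=1

0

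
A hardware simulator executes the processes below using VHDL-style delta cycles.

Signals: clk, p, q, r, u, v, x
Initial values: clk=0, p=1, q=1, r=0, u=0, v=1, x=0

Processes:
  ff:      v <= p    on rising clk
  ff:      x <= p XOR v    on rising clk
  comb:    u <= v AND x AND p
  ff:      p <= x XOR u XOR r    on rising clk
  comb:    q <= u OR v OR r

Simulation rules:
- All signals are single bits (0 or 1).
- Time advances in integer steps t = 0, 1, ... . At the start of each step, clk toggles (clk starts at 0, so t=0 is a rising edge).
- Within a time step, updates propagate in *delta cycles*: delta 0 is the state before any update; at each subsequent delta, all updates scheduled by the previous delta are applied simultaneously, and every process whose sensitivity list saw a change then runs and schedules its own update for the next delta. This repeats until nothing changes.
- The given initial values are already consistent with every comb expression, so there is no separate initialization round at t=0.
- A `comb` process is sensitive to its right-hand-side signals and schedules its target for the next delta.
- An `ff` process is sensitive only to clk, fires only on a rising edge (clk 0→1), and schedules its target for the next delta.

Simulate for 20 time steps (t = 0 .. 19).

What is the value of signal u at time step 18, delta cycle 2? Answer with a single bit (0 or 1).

t0.Δ0 x=0 r=0 p=1 q=1 u=0 clk=0 v=1
t0.Δ1 x=0 r=0 p=1 q=1 u=0 clk=1 v=1
t0.Δ2 x=0 r=0 p=0 q=1 u=0 clk=1 v=1
t1.Δ0 x=0 r=0 p=0 q=1 u=0 clk=1 v=1
t1.Δ1 x=0 r=0 p=0 q=1 u=0 clk=0 v=1
t2.Δ0 x=0 r=0 p=0 q=1 u=0 clk=0 v=1
t2.Δ1 x=0 r=0 p=0 q=1 u=0 clk=1 v=1
t2.Δ2 x=1 r=0 p=0 q=1 u=0 clk=1 v=0
t2.Δ3 x=1 r=0 p=0 q=0 u=0 clk=1 v=0
t3.Δ0 x=1 r=0 p=0 q=0 u=0 clk=1 v=0
t3.Δ1 x=1 r=0 p=0 q=0 u=0 clk=0 v=0
t4.Δ0 x=1 r=0 p=0 q=0 u=0 clk=0 v=0
t4.Δ1 x=1 r=0 p=0 q=0 u=0 clk=1 v=0
t4.Δ2 x=0 r=0 p=1 q=0 u=0 clk=1 v=0
t5.Δ0 x=0 r=0 p=1 q=0 u=0 clk=1 v=0
t5.Δ1 x=0 r=0 p=1 q=0 u=0 clk=0 v=0
t6.Δ0 x=0 r=0 p=1 q=0 u=0 clk=0 v=0
t6.Δ1 x=0 r=0 p=1 q=0 u=0 clk=1 v=0
t6.Δ2 x=1 r=0 p=0 q=0 u=0 clk=1 v=1
t6.Δ3 x=1 r=0 p=0 q=1 u=0 clk=1 v=1
t7.Δ0 x=1 r=0 p=0 q=1 u=0 clk=1 v=1
t7.Δ1 x=1 r=0 p=0 q=1 u=0 clk=0 v=1
t8.Δ0 x=1 r=0 p=0 q=1 u=0 clk=0 v=1
t8.Δ1 x=1 r=0 p=0 q=1 u=0 clk=1 v=1
t8.Δ2 x=1 r=0 p=1 q=1 u=0 clk=1 v=0
t8.Δ3 x=1 r=0 p=1 q=0 u=0 clk=1 v=0
t9.Δ0 x=1 r=0 p=1 q=0 u=0 clk=1 v=0
t9.Δ1 x=1 r=0 p=1 q=0 u=0 clk=0 v=0
t10.Δ0 x=1 r=0 p=1 q=0 u=0 clk=0 v=0
t10.Δ1 x=1 r=0 p=1 q=0 u=0 clk=1 v=0
t10.Δ2 x=1 r=0 p=1 q=0 u=0 clk=1 v=1
t10.Δ3 x=1 r=0 p=1 q=1 u=1 clk=1 v=1
t11.Δ0 x=1 r=0 p=1 q=1 u=1 clk=1 v=1
t11.Δ1 x=1 r=0 p=1 q=1 u=1 clk=0 v=1
t12.Δ0 x=1 r=0 p=1 q=1 u=1 clk=0 v=1
t12.Δ1 x=1 r=0 p=1 q=1 u=1 clk=1 v=1
t12.Δ2 x=0 r=0 p=0 q=1 u=1 clk=1 v=1
t12.Δ3 x=0 r=0 p=0 q=1 u=0 clk=1 v=1
t13.Δ0 x=0 r=0 p=0 q=1 u=0 clk=1 v=1
t13.Δ1 x=0 r=0 p=0 q=1 u=0 clk=0 v=1
t14.Δ0 x=0 r=0 p=0 q=1 u=0 clk=0 v=1
t14.Δ1 x=0 r=0 p=0 q=1 u=0 clk=1 v=1
t14.Δ2 x=1 r=0 p=0 q=1 u=0 clk=1 v=0
t14.Δ3 x=1 r=0 p=0 q=0 u=0 clk=1 v=0
t15.Δ0 x=1 r=0 p=0 q=0 u=0 clk=1 v=0
t15.Δ1 x=1 r=0 p=0 q=0 u=0 clk=0 v=0
t16.Δ0 x=1 r=0 p=0 q=0 u=0 clk=0 v=0
t16.Δ1 x=1 r=0 p=0 q=0 u=0 clk=1 v=0
t16.Δ2 x=0 r=0 p=1 q=0 u=0 clk=1 v=0
t17.Δ0 x=0 r=0 p=1 q=0 u=0 clk=1 v=0
t17.Δ1 x=0 r=0 p=1 q=0 u=0 clk=0 v=0
t18.Δ0 x=0 r=0 p=1 q=0 u=0 clk=0 v=0
t18.Δ1 x=0 r=0 p=1 q=0 u=0 clk=1 v=0
t18.Δ2 x=1 r=0 p=0 q=0 u=0 clk=1 v=1
t18.Δ3 x=1 r=0 p=0 q=1 u=0 clk=1 v=1
t19.Δ0 x=1 r=0 p=0 q=1 u=0 clk=1 v=1
t19.Δ1 x=1 r=0 p=0 q=1 u=0 clk=0 v=1

0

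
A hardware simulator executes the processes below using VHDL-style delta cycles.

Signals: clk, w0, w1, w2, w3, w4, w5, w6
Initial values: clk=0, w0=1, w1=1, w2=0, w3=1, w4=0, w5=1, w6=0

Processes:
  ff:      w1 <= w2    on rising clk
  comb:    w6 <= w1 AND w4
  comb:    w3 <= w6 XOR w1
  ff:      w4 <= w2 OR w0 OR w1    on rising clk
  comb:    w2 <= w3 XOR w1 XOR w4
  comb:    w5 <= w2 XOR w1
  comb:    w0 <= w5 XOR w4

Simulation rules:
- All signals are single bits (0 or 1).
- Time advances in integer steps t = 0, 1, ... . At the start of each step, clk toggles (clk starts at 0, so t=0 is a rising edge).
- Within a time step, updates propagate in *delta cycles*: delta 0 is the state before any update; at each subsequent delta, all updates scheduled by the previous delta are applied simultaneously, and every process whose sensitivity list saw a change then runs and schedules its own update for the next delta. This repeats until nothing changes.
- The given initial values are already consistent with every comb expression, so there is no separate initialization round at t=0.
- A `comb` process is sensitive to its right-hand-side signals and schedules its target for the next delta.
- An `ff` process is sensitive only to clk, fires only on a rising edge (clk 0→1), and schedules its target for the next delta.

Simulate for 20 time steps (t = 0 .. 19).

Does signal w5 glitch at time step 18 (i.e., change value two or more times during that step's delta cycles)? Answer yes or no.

[bits: w4,w3,w1,w2,clk,w0,w6,w5]
t=0: Δ0=01100101 Δ1=01101101 Δ2=11001101 Δ3=10001000 Δ4=10011100 Δ5=10011101 Δ6=10011001 | 6Δ
t=1: Δ0=10011001 Δ1=10010001 | 1Δ
t=2: Δ0=10010001 Δ1=10011001 Δ2=10111001 Δ3=11101010 Δ4=10111111 Δ5=10101010 Δ6=10101111 Δ7=10101011 | 7Δ
t=3: Δ0=10101011 Δ1=10100011 | 1Δ
t=4: Δ0=10100011 Δ1=10101011 Δ2=10001011 Δ3=11011000 Δ4=10001101 Δ5=10011000 Δ6=10011101 Δ7=10011001 | 7Δ
t=5: Δ0=10011001 Δ1=10010001 | 1Δ
t=6: Δ0=10010001 Δ1=10011001 Δ2=10111001 Δ3=11101010 Δ4=10111111 Δ5=10101010 Δ6=10101111 Δ7=10101011 | 7Δ
t=7: Δ0=10101011 Δ1=10100011 | 1Δ
t=8: Δ0=10100011 Δ1=10101011 Δ2=10001011 Δ3=11011000 Δ4=10001101 Δ5=10011000 Δ6=10011101 Δ7=10011001 | 7Δ
t=9: Δ0=10011001 Δ1=10010001 | 1Δ
t=10: Δ0=10010001 Δ1=10011001 Δ2=10111001 Δ3=11101010 Δ4=10111111 Δ5=10101010 Δ6=10101111 Δ7=10101011 | 7Δ
t=11: Δ0=10101011 Δ1=10100011 | 1Δ
t=12: Δ0=10100011 Δ1=10101011 Δ2=10001011 Δ3=11011000 Δ4=10001101 Δ5=10011000 Δ6=10011101 Δ7=10011001 | 7Δ
t=13: Δ0=10011001 Δ1=10010001 | 1Δ
t=14: Δ0=10010001 Δ1=10011001 Δ2=10111001 Δ3=11101010 Δ4=10111111 Δ5=10101010 Δ6=10101111 Δ7=10101011 | 7Δ
t=15: Δ0=10101011 Δ1=10100011 | 1Δ
t=16: Δ0=10100011 Δ1=10101011 Δ2=10001011 Δ3=11011000 Δ4=10001101 Δ5=10011000 Δ6=10011101 Δ7=10011001 | 7Δ
t=17: Δ0=10011001 Δ1=10010001 | 1Δ
t=18: Δ0=10010001 Δ1=10011001 Δ2=10111001 Δ3=11101010 Δ4=10111111 Δ5=10101010 Δ6=10101111 Δ7=10101011 | 7Δ
t=19: Δ0=10101011 Δ1=10100011 | 1Δ

yes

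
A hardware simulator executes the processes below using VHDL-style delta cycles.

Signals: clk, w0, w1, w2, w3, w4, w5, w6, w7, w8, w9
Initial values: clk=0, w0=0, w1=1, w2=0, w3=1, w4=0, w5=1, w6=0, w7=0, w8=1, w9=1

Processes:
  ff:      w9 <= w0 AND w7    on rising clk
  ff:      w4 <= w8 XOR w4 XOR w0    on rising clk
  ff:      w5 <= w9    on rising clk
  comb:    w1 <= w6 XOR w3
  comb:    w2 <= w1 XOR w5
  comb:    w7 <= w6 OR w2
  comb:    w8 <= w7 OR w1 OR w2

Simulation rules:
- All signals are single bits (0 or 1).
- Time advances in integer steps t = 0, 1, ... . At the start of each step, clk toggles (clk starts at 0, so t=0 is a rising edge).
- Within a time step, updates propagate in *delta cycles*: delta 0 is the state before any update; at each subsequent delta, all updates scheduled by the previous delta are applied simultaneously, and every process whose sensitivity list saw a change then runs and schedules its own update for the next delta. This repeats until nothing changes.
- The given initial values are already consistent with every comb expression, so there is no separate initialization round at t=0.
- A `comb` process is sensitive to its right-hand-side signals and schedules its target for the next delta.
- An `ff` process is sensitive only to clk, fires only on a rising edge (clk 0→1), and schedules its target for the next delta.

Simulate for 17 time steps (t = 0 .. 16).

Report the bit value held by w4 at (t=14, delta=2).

[bits: w9,clk,w7,w2,w6,w3,w5,w4,w1,w8,w0]
t=0: Δ0=10000110110 Δ1=11000110110 Δ2=01000111110 | 2Δ
t=1: Δ0=01000111110 Δ1=00000111110 | 1Δ
t=2: Δ0=00000111110 Δ1=01000111110 Δ2=01000100110 Δ3=01010100110 Δ4=01110100110 | 4Δ
t=3: Δ0=01110100110 Δ1=00110100110 | 1Δ
t=4: Δ0=00110100110 Δ1=01110100110 Δ2=01110101110 | 2Δ
t=5: Δ0=01110101110 Δ1=00110101110 | 1Δ
t=6: Δ0=00110101110 Δ1=01110101110 Δ2=01110100110 | 2Δ
t=7: Δ0=01110100110 Δ1=00110100110 | 1Δ
t=8: Δ0=00110100110 Δ1=01110100110 Δ2=01110101110 | 2Δ
t=9: Δ0=01110101110 Δ1=00110101110 | 1Δ
t=10: Δ0=00110101110 Δ1=01110101110 Δ2=01110100110 | 2Δ
t=11: Δ0=01110100110 Δ1=00110100110 | 1Δ
t=12: Δ0=00110100110 Δ1=01110100110 Δ2=01110101110 | 2Δ
t=13: Δ0=01110101110 Δ1=00110101110 | 1Δ
t=14: Δ0=00110101110 Δ1=01110101110 Δ2=01110100110 | 2Δ
t=15: Δ0=01110100110 Δ1=00110100110 | 1Δ
t=16: Δ0=00110100110 Δ1=01110100110 Δ2=01110101110 | 2Δ

0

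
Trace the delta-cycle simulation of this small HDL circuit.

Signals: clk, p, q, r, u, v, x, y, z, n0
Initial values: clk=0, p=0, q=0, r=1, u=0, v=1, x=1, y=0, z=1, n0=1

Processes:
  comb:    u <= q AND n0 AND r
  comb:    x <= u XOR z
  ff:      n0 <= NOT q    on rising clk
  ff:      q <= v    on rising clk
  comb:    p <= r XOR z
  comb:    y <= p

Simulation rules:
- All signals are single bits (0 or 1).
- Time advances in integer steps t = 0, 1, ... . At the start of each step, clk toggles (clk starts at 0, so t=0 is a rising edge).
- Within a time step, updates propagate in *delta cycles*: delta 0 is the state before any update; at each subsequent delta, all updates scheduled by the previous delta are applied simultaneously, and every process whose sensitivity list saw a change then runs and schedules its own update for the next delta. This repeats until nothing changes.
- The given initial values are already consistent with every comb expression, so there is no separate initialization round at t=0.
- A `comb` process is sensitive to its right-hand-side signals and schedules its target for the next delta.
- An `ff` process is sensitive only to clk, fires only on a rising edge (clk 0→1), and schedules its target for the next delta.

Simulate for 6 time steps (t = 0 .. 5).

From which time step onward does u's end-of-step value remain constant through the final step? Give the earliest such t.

t0.Δ0 q=0 clk=0 v=1 x=1 r=1 y=0 p=0 z=1 u=0 n0=1
t0.Δ1 q=0 clk=1 v=1 x=1 r=1 y=0 p=0 z=1 u=0 n0=1
t0.Δ2 q=1 clk=1 v=1 x=1 r=1 y=0 p=0 z=1 u=0 n0=1
t0.Δ3 q=1 clk=1 v=1 x=1 r=1 y=0 p=0 z=1 u=1 n0=1
t0.Δ4 q=1 clk=1 v=1 x=0 r=1 y=0 p=0 z=1 u=1 n0=1
t1.Δ0 q=1 clk=1 v=1 x=0 r=1 y=0 p=0 z=1 u=1 n0=1
t1.Δ1 q=1 clk=0 v=1 x=0 r=1 y=0 p=0 z=1 u=1 n0=1
t2.Δ0 q=1 clk=0 v=1 x=0 r=1 y=0 p=0 z=1 u=1 n0=1
t2.Δ1 q=1 clk=1 v=1 x=0 r=1 y=0 p=0 z=1 u=1 n0=1
t2.Δ2 q=1 clk=1 v=1 x=0 r=1 y=0 p=0 z=1 u=1 n0=0
t2.Δ3 q=1 clk=1 v=1 x=0 r=1 y=0 p=0 z=1 u=0 n0=0
t2.Δ4 q=1 clk=1 v=1 x=1 r=1 y=0 p=0 z=1 u=0 n0=0
t3.Δ0 q=1 clk=1 v=1 x=1 r=1 y=0 p=0 z=1 u=0 n0=0
t3.Δ1 q=1 clk=0 v=1 x=1 r=1 y=0 p=0 z=1 u=0 n0=0
t4.Δ0 q=1 clk=0 v=1 x=1 r=1 y=0 p=0 z=1 u=0 n0=0
t4.Δ1 q=1 clk=1 v=1 x=1 r=1 y=0 p=0 z=1 u=0 n0=0
t5.Δ0 q=1 clk=1 v=1 x=1 r=1 y=0 p=0 z=1 u=0 n0=0
t5.Δ1 q=1 clk=0 v=1 x=1 r=1 y=0 p=0 z=1 u=0 n0=0

2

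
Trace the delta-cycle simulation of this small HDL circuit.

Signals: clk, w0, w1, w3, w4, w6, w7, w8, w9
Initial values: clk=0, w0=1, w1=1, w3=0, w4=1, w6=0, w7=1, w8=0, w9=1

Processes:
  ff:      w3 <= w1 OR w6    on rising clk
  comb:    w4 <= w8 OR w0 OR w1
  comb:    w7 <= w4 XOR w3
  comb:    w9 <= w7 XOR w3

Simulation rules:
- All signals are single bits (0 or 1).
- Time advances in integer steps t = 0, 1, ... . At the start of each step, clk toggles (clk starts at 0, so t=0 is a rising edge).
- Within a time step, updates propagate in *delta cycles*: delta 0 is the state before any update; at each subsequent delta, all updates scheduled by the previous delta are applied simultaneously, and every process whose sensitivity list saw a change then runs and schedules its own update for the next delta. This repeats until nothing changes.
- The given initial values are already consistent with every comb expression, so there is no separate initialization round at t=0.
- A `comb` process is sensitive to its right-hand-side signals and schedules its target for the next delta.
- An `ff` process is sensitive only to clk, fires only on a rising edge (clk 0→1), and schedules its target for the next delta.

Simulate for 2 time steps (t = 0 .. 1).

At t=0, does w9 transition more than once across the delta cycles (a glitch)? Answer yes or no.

yes

t=0 Δ0: w6=0 w1=1 w3=0 w4=1 w9=1 w8=0 w7=1 clk=0 w0=1
  Δ1: clk:0→1
  Δ2: w3:0→1
  Δ3: w9:1→0, w7:1→0
  Δ4: w9:0→1
  (4Δ to stable)
t=1 Δ0: w6=0 w1=1 w3=1 w4=1 w9=1 w8=0 w7=0 clk=1 w0=1
  Δ1: clk:1→0
  (1Δ to stable)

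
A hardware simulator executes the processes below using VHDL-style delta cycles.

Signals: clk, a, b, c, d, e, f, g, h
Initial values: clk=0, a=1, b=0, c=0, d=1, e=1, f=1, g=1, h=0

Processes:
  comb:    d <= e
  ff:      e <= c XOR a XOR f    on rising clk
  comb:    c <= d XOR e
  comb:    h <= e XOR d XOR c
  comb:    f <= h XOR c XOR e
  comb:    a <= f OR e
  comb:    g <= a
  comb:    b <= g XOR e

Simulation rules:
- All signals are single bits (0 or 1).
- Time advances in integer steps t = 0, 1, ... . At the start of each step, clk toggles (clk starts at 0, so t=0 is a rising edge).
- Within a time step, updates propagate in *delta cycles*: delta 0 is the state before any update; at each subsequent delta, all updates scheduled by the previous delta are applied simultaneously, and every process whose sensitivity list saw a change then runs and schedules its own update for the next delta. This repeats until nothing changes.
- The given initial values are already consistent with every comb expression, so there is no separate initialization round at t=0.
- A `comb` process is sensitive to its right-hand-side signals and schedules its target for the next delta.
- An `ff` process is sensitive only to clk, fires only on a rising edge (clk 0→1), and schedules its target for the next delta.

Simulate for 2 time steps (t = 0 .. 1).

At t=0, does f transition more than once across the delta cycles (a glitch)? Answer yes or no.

yes

[bits: b,f,e,c,h,a,clk,g,d]
t=0: Δ0=011001011 Δ1=011001111 Δ2=010001111 Δ3=100111110 Δ4=100010110 Δ5=110000100 Δ6=000001100 Δ7=000000110 Δ8=100000100 Δ9=000000100 | 9Δ
t=1: Δ0=000000100 Δ1=000000000 | 1Δ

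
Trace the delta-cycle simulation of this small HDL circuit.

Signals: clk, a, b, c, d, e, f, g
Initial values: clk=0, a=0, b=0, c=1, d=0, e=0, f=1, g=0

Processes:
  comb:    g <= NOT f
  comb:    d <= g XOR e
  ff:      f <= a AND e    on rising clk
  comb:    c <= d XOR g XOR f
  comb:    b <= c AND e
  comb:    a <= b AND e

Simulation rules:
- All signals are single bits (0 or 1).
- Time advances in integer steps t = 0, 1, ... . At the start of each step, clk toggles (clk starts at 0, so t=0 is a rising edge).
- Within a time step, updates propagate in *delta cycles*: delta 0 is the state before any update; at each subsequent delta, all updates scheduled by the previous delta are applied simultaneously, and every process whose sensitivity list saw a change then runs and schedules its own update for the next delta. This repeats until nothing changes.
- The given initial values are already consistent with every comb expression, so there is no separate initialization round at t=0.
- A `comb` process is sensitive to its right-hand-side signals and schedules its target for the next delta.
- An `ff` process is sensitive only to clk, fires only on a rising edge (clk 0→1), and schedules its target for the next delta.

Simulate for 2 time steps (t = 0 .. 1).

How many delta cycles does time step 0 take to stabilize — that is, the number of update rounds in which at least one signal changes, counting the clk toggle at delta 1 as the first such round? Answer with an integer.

t=0 Δ0: c=1 clk=0 b=0 f=1 e=0 d=0 a=0 g=0
  Δ1: clk:0→1
  Δ2: f:1→0
  Δ3: c:1→0, g:0→1
  Δ4: c:0→1, d:0→1
  Δ5: c:1→0
  (5Δ to stable)
t=1 Δ0: c=0 clk=1 b=0 f=0 e=0 d=1 a=0 g=1
  Δ1: clk:1→0
  (1Δ to stable)

5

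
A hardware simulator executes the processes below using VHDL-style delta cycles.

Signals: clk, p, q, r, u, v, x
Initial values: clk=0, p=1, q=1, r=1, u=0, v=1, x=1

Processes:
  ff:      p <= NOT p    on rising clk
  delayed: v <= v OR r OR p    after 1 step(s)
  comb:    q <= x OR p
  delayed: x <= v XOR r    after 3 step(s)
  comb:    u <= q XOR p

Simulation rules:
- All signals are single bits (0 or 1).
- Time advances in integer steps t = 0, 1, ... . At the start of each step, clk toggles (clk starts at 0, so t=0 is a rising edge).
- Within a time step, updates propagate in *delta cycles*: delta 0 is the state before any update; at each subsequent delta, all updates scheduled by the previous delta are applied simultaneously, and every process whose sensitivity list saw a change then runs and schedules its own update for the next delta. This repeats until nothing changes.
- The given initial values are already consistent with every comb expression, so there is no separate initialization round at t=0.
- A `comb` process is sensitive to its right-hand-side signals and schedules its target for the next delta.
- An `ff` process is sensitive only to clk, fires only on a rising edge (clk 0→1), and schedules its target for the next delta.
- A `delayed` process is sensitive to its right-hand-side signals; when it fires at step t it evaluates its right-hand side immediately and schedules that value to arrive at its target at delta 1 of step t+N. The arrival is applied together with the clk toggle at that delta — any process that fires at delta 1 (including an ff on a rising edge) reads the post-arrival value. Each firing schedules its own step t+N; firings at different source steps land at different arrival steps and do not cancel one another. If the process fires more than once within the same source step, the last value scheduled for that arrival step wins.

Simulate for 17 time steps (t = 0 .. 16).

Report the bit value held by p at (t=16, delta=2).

0

[bits: clk,r,u,v,x,p,q]
t=0: Δ0=0101111 Δ1=1101111 Δ2=1101101 Δ3=1111101 | 3Δ
t=1: Δ0=1111101 Δ1=0111101 | 1Δ
t=2: Δ0=0111101 Δ1=1111101 Δ2=1111111 Δ3=1101111 | 3Δ
t=3: Δ0=1101111 Δ1=0101111 | 1Δ
t=4: Δ0=0101111 Δ1=1101111 Δ2=1101101 Δ3=1111101 | 3Δ
t=5: Δ0=1111101 Δ1=0111101 | 1Δ
t=6: Δ0=0111101 Δ1=1111101 Δ2=1111111 Δ3=1101111 | 3Δ
t=7: Δ0=1101111 Δ1=0101111 | 1Δ
t=8: Δ0=0101111 Δ1=1101111 Δ2=1101101 Δ3=1111101 | 3Δ
t=9: Δ0=1111101 Δ1=0111101 | 1Δ
t=10: Δ0=0111101 Δ1=1111101 Δ2=1111111 Δ3=1101111 | 3Δ
t=11: Δ0=1101111 Δ1=0101111 | 1Δ
t=12: Δ0=0101111 Δ1=1101111 Δ2=1101101 Δ3=1111101 | 3Δ
t=13: Δ0=1111101 Δ1=0111101 | 1Δ
t=14: Δ0=0111101 Δ1=1111101 Δ2=1111111 Δ3=1101111 | 3Δ
t=15: Δ0=1101111 Δ1=0101111 | 1Δ
t=16: Δ0=0101111 Δ1=1101111 Δ2=1101101 Δ3=1111101 | 3Δ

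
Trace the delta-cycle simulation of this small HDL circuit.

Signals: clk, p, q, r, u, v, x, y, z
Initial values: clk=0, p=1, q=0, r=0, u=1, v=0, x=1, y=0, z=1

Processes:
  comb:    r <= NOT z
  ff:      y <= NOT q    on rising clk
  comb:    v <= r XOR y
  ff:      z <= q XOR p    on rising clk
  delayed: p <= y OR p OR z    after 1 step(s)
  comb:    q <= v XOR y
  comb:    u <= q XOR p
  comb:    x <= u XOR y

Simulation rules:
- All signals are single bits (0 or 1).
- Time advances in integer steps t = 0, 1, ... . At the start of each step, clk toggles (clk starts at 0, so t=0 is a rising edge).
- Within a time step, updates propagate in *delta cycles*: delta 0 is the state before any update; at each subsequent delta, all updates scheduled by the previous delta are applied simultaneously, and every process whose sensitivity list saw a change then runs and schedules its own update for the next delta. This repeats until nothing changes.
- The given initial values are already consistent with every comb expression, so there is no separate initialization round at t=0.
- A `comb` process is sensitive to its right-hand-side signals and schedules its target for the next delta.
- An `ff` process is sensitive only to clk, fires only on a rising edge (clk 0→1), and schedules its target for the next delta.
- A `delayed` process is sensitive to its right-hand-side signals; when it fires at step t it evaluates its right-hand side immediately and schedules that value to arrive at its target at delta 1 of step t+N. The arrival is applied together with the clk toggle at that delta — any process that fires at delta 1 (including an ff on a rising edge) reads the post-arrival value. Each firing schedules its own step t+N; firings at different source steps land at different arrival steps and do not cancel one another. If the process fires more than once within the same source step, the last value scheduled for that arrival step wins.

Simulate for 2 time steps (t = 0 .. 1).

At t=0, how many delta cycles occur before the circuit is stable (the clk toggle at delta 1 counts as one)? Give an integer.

t=0 Δ0: q=0 r=0 z=1 p=1 y=0 u=1 x=1 clk=0 v=0
  Δ1: clk:0→1
  Δ2: y:0→1
  Δ3: q:0→1, x:1→0, v:0→1
  Δ4: q:1→0, u:1→0
  Δ5: u:0→1, x:0→1
  Δ6: x:1→0
  (6Δ to stable)
t=1 Δ0: q=0 r=0 z=1 p=1 y=1 u=1 x=0 clk=1 v=1
  Δ1: clk:1→0
  (1Δ to stable)

6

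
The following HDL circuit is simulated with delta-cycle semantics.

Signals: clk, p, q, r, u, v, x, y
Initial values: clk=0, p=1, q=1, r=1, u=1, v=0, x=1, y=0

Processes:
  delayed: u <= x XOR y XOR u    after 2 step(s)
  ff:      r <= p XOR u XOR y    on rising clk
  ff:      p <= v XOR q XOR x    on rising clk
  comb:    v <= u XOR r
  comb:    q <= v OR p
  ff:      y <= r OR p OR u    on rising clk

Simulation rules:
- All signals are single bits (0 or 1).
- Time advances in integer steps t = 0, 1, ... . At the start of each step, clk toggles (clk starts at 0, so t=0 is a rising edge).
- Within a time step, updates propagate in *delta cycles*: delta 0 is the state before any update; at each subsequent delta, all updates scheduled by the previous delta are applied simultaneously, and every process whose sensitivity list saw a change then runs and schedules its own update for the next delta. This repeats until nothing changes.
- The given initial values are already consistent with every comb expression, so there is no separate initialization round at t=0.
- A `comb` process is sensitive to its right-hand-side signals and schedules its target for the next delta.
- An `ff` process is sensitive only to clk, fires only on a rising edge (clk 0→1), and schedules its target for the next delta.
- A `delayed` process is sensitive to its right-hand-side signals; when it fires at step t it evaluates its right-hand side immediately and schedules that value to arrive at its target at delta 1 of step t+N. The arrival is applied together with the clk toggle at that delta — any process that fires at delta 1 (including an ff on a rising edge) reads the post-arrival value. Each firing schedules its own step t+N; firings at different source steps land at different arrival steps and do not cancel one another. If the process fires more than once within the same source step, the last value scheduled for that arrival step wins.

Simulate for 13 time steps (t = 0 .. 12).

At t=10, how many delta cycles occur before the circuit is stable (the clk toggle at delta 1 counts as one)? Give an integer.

t=0 Δ0: y=0 r=1 q=1 v=0 x=1 p=1 u=1 clk=0
  Δ1: clk:0→1
  Δ2: y:0→1, r:1→0, p:1→0
  Δ3: q:1→0, v:0→1
  Δ4: q:0→1
  (4Δ to stable)
t=1 Δ0: y=1 r=0 q=1 v=1 x=1 p=0 u=1 clk=1
  Δ1: clk:1→0
  (1Δ to stable)
t=2 Δ0: y=1 r=0 q=1 v=1 x=1 p=0 u=1 clk=0
  Δ1: clk:0→1
  Δ2: p:0→1
  (2Δ to stable)
t=3 Δ0: y=1 r=0 q=1 v=1 x=1 p=1 u=1 clk=1
  Δ1: clk:1→0
  (1Δ to stable)
t=4 Δ0: y=1 r=0 q=1 v=1 x=1 p=1 u=1 clk=0
  Δ1: clk:0→1
  Δ2: r:0→1
  Δ3: v:1→0
  (3Δ to stable)
t=5 Δ0: y=1 r=1 q=1 v=0 x=1 p=1 u=1 clk=1
  Δ1: clk:1→0
  (1Δ to stable)
t=6 Δ0: y=1 r=1 q=1 v=0 x=1 p=1 u=1 clk=0
  Δ1: clk:0→1
  Δ2: p:1→0
  Δ3: q:1→0
  (3Δ to stable)
t=7 Δ0: y=1 r=1 q=0 v=0 x=1 p=0 u=1 clk=1
  Δ1: clk:1→0
  (1Δ to stable)
t=8 Δ0: y=1 r=1 q=0 v=0 x=1 p=0 u=1 clk=0
  Δ1: clk:0→1
  Δ2: r:1→0, p:0→1
  Δ3: q:0→1, v:0→1
  (3Δ to stable)
t=9 Δ0: y=1 r=0 q=1 v=1 x=1 p=1 u=1 clk=1
  Δ1: clk:1→0
  (1Δ to stable)
t=10 Δ0: y=1 r=0 q=1 v=1 x=1 p=1 u=1 clk=0
  Δ1: clk:0→1
  Δ2: r:0→1
  Δ3: v:1→0
  (3Δ to stable)
t=11 Δ0: y=1 r=1 q=1 v=0 x=1 p=1 u=1 clk=1
  Δ1: clk:1→0
  (1Δ to stable)
t=12 Δ0: y=1 r=1 q=1 v=0 x=1 p=1 u=1 clk=0
  Δ1: clk:0→1
  Δ2: p:1→0
  Δ3: q:1→0
  (3Δ to stable)

3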